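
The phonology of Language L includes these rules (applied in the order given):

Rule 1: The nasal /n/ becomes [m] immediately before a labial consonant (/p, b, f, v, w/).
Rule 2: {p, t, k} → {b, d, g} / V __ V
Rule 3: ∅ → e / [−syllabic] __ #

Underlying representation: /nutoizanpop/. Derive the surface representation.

Rule 1 (nasal place assimilation): /n/ precedes the labial consonant /p/, so it assimilates in place to [m]. /nutoizanpop/ → nutoizampop.
Rule 2 (intervocalic voicing): /t/ is a voiceless stop between vowels /u/ and /o/, so it voices to [d]. /nutoizampop/ → nudoizampop.
Rule 3 (final e-epenthesis): the form ends in the consonant /p/, so [e] is inserted word-finally. /nudoizampop/ → nudoizampope.

nudoizampope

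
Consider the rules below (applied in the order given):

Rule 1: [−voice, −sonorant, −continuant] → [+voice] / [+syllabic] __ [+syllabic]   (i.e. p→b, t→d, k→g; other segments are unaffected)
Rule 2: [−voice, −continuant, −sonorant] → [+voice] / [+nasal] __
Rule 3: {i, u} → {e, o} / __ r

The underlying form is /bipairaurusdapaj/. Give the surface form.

bibaeraorusdabaj

Rule 1 (intervocalic voicing): /p/ is a voiceless stop between vowels /i/ and /a/, so it voices to [b]. /p/ is a voiceless stop between vowels /a/ and /a/, so it voices to [b]. /bipairaurusdapaj/ → bibairaurusdabaj.
Rule 2 (post-nasal voicing): no segment meets the environment; /bibairaurusdabaj/ is unchanged.
Rule 3 (pre-rhotic lowering): /i/ is a high vowel immediately before /r/, so it lowers to [e]. /u/ is a high vowel immediately before /r/, so it lowers to [o]. /bibairaurusdabaj/ → bibaeraorusdabaj.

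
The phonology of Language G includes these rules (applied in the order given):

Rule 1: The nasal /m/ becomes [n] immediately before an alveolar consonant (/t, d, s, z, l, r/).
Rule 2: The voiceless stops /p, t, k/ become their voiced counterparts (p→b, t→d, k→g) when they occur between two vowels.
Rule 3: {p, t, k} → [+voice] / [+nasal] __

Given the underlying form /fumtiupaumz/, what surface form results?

fundiubaunz

Rule 1 (nasal place assimilation): /m/ precedes the alveolar consonant /t/, so it assimilates in place to [n]. /m/ precedes the alveolar consonant /z/, so it assimilates in place to [n]. /fumtiupaumz/ → funtiupaunz.
Rule 2 (intervocalic voicing): /p/ is a voiceless stop between vowels /u/ and /a/, so it voices to [b]. /funtiupaunz/ → funtiubaunz.
Rule 3 (post-nasal voicing): /t/ is a voiceless stop immediately after the nasal /n/, so it voices to [d]. /funtiubaunz/ → fundiubaunz.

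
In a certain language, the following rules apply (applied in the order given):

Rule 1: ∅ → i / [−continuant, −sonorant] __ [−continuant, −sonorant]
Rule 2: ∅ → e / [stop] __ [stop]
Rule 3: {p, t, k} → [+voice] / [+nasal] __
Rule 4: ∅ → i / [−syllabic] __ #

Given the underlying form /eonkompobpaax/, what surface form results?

Rule 1 (stop-cluster i-epenthesis): /b/ and /p/ form a stop–stop cluster, so [i] is inserted between them. /eonkompobpaax/ → eonkompobipaax.
Rule 2 (stop-cluster e-epenthesis): no segment meets the environment; /eonkompobipaax/ is unchanged.
Rule 3 (post-nasal voicing): /k/ is a voiceless stop immediately after the nasal /n/, so it voices to [g]. /p/ is a voiceless stop immediately after the nasal /m/, so it voices to [b]. /eonkompobipaax/ → eongombobipaax.
Rule 4 (final i-epenthesis): the form ends in the consonant /x/, so [i] is inserted word-finally. /eongombobipaax/ → eongombobipaaxi.

eongombobipaaxi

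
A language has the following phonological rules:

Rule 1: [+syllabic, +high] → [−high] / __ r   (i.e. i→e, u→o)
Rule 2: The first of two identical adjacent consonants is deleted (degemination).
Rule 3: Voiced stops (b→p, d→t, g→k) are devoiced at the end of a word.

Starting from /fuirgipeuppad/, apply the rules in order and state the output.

Rule 1 (pre-rhotic lowering): /i/ is a high vowel immediately before /r/, so it lowers to [e]. /fuirgipeuppad/ → fuergipeuppad.
Rule 2 (degemination): /pp/ is a geminate; the first /p/ deletes. /fuergipeuppad/ → fuergipeupad.
Rule 3 (final devoicing): /d/ is a voiced stop in word-final position, so it devoices to [t]. /fuergipeupad/ → fuergipeupat.

fuergipeupat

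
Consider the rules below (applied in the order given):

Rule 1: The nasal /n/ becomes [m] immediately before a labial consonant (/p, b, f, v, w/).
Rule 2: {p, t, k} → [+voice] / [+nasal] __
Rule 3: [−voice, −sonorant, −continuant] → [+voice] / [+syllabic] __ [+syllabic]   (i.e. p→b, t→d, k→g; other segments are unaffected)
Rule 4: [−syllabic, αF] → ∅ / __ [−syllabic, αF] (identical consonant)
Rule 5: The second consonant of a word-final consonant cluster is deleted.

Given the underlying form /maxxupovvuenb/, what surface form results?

Rule 1 (nasal place assimilation): /n/ precedes the labial consonant /b/, so it assimilates in place to [m]. /maxxupovvuenb/ → maxxupovvuemb.
Rule 2 (post-nasal voicing): no segment meets the environment; /maxxupovvuemb/ is unchanged.
Rule 3 (intervocalic voicing): /p/ is a voiceless stop between vowels /u/ and /o/, so it voices to [b]. /maxxupovvuemb/ → maxxubovvuemb.
Rule 4 (degemination): /xx/ is a geminate; the first /x/ deletes. /vv/ is a geminate; the first /v/ deletes. /maxxubovvuemb/ → maxubovuemb.
Rule 5 (final cluster simplification): /b/ is the second consonant of a word-final cluster /mb/, so it deletes. /maxubovuemb/ → maxubovuem.

maxubovuem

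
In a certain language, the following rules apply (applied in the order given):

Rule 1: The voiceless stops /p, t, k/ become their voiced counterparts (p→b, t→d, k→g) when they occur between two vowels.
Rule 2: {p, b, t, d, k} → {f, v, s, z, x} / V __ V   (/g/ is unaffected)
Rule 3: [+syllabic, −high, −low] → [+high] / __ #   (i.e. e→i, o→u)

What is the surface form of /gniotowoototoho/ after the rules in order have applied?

gniozowoozozohu

Rule 1 (intervocalic voicing): /t/ is a voiceless stop between vowels /o/ and /o/, so it voices to [d]. /t/ is a voiceless stop between vowels /o/ and /o/, so it voices to [d]. /t/ is a voiceless stop between vowels /o/ and /o/, so it voices to [d]. /gniotowoototoho/ → gniodowoododoho.
Rule 2 (intervocalic spirantization): /d/ is a stop between vowels /o/ and /o/, so it spirantizes to the fricative [z]. /d/ is a stop between vowels /o/ and /o/, so it spirantizes to the fricative [z]. /d/ is a stop between vowels /o/ and /o/, so it spirantizes to the fricative [z]. /gniodowoododoho/ → gniozowoozozoho.
Rule 3 (final vowel raising): /o/ is a mid vowel in word-final position, so it raises to [u]. /gniozowoozozoho/ → gniozowoozozohu.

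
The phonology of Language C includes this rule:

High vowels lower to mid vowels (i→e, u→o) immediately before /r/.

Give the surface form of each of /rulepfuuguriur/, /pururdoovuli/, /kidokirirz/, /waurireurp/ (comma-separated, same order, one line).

/rulepfuuguriur/: /u/ is a high vowel immediately before /r/, so it lowers to [o]. /u/ is a high vowel immediately before /r/, so it lowers to [o]. → [rulepfuugorior].
/pururdoovuli/: /u/ is a high vowel immediately before /r/, so it lowers to [o]. /u/ is a high vowel immediately before /r/, so it lowers to [o]. → [porordoovuli].
/kidokirirz/: /i/ is a high vowel immediately before /r/, so it lowers to [e]. /i/ is a high vowel immediately before /r/, so it lowers to [e]. → [kidokererz].
/waurireurp/: /u/ is a high vowel immediately before /r/, so it lowers to [o]. /i/ is a high vowel immediately before /r/, so it lowers to [e]. /u/ is a high vowel immediately before /r/, so it lowers to [o]. → [waorereorp].

rulepfuugorior, porordoovuli, kidokererz, waorereorp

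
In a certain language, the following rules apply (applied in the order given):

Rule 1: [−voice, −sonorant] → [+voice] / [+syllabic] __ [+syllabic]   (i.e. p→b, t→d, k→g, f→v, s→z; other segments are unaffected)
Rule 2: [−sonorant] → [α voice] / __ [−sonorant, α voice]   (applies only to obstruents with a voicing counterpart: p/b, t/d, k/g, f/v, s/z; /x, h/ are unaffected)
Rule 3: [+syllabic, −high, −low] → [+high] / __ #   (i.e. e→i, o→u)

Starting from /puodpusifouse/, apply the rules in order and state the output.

Rule 1 (intervocalic voicing): /s/ is a voiceless obstruent between vowels /u/ and /i/, so it voices to [z]. /f/ is a voiceless obstruent between vowels /i/ and /o/, so it voices to [v]. /s/ is a voiceless obstruent between vowels /u/ and /e/, so it voices to [z]. /puodpusifouse/ → puodpuzivouze.
Rule 2 (regressive voicing assimilation): /d/ precedes the voiceless obstruent /p/, so it devoices to [t] by assimilation. /puodpuzivouze/ → puotpuzivouze.
Rule 3 (final vowel raising): /e/ is a mid vowel in word-final position, so it raises to [i]. /puotpuzivouze/ → puotpuzivouzi.

puotpuzivouzi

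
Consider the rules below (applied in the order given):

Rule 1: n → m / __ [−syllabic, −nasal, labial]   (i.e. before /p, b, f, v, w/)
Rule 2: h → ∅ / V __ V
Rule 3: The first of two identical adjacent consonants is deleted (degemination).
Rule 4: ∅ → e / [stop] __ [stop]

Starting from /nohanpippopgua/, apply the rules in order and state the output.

noampipopegua

Rule 1 (nasal place assimilation): /n/ precedes the labial consonant /p/, so it assimilates in place to [m]. /nohanpippopgua/ → nohampippopgua.
Rule 2 (intervocalic h-deletion): /h/ occurs between vowels /o/ and /a/, so it deletes. /nohampippopgua/ → noampippopgua.
Rule 3 (degemination): /pp/ is a geminate; the first /p/ deletes. /noampippopgua/ → noampipopgua.
Rule 4 (stop-cluster e-epenthesis): /p/ and /g/ form a stop–stop cluster, so [e] is inserted between them. /noampipopgua/ → noampipopegua.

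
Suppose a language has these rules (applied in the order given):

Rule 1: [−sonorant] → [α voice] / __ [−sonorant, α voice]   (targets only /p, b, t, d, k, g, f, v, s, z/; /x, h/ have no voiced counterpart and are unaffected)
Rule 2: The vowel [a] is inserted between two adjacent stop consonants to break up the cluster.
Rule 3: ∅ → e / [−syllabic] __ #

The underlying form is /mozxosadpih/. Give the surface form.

Rule 1 (regressive voicing assimilation): /z/ precedes the voiceless obstruent /x/, so it devoices to [s] by assimilation. /d/ precedes the voiceless obstruent /p/, so it devoices to [t] by assimilation. /mozxosadpih/ → mosxosatpih.
Rule 2 (stop-cluster a-epenthesis): /t/ and /p/ form a stop–stop cluster, so [a] is inserted between them. /mosxosatpih/ → mosxosatapih.
Rule 3 (final e-epenthesis): the form ends in the consonant /h/, so [e] is inserted word-finally. /mosxosatapih/ → mosxosatapihe.

mosxosatapihe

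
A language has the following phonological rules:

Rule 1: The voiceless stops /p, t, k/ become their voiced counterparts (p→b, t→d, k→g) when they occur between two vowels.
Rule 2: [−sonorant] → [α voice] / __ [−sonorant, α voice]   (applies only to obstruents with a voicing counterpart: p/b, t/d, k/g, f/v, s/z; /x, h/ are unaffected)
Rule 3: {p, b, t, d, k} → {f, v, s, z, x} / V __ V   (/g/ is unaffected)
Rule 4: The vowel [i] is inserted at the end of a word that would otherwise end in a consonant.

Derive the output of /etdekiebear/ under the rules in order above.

eddegieveari

Rule 1 (intervocalic voicing): /k/ is a voiceless stop between vowels /e/ and /i/, so it voices to [g]. /etdekiebear/ → etdegiebear.
Rule 2 (regressive voicing assimilation): /t/ precedes the voiced obstruent /d/, so it voices to [d] by assimilation. /etdegiebear/ → eddegiebear.
Rule 3 (intervocalic spirantization): /b/ is a stop between vowels /e/ and /e/, so it spirantizes to the fricative [v]. /eddegiebear/ → eddegievear.
Rule 4 (final i-epenthesis): the form ends in the consonant /r/, so [i] is inserted word-finally. /eddegievear/ → eddegieveari.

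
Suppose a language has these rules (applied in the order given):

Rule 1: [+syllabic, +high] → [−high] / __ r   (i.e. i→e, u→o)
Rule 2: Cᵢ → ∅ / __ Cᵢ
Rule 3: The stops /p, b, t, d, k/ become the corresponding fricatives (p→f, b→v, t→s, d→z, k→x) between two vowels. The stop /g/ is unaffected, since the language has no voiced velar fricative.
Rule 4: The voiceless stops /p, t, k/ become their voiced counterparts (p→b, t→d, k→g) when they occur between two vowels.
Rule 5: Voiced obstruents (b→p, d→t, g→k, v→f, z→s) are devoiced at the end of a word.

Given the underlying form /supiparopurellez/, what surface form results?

sufifaroforeles

Rule 1 (pre-rhotic lowering): /u/ is a high vowel immediately before /r/, so it lowers to [o]. /supiparopurellez/ → supiparoporellez.
Rule 2 (degemination): /ll/ is a geminate; the first /l/ deletes. /supiparoporellez/ → supiparoporelez.
Rule 3 (intervocalic spirantization): /p/ is a stop between vowels /u/ and /i/, so it spirantizes to the fricative [f]. /p/ is a stop between vowels /i/ and /a/, so it spirantizes to the fricative [f]. /p/ is a stop between vowels /o/ and /o/, so it spirantizes to the fricative [f]. /supiparoporelez/ → sufifaroforelez.
Rule 4 (intervocalic voicing): no segment meets the environment; /sufifaroforelez/ is unchanged.
Rule 5 (final devoicing): /z/ is a voiced obstruent in word-final position, so it devoices to [s]. /sufifaroforelez/ → sufifaroforeles.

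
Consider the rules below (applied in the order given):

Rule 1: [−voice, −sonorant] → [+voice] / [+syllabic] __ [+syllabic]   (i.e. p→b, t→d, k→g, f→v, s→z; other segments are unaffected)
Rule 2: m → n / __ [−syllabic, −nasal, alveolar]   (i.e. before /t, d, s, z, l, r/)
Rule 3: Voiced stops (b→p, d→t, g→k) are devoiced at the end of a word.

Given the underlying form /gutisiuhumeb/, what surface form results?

gudiziuhumep

Rule 1 (intervocalic voicing): /t/ is a voiceless obstruent between vowels /u/ and /i/, so it voices to [d]. /s/ is a voiceless obstruent between vowels /i/ and /i/, so it voices to [z]. /gutisiuhumeb/ → gudiziuhumeb.
Rule 2 (nasal place assimilation): no segment meets the environment; /gudiziuhumeb/ is unchanged.
Rule 3 (final devoicing): /b/ is a voiced stop in word-final position, so it devoices to [p]. /gudiziuhumeb/ → gudiziuhumep.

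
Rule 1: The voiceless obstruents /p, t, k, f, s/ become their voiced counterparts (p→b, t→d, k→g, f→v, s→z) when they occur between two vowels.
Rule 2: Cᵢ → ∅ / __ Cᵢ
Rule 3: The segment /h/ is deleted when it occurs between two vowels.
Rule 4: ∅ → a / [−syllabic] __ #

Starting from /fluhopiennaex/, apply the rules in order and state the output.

Rule 1 (intervocalic voicing): /p/ is a voiceless obstruent between vowels /o/ and /i/, so it voices to [b]. /fluhopiennaex/ → fluhobiennaex.
Rule 2 (degemination): /nn/ is a geminate; the first /n/ deletes. /fluhobiennaex/ → fluhobienaex.
Rule 3 (intervocalic h-deletion): /h/ occurs between vowels /u/ and /o/, so it deletes. /fluhobienaex/ → fluobienaex.
Rule 4 (final a-epenthesis): the form ends in the consonant /x/, so [a] is inserted word-finally. /fluobienaex/ → fluobienaexa.

fluobienaexa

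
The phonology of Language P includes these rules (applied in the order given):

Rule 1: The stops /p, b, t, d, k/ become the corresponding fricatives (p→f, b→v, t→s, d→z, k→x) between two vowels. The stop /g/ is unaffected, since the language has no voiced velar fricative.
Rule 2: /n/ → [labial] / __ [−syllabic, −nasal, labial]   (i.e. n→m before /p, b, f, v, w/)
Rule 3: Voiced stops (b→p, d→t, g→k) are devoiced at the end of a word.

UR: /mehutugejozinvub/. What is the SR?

Rule 1 (intervocalic spirantization): /t/ is a stop between vowels /u/ and /u/, so it spirantizes to the fricative [s]. /mehutugejozinvub/ → mehusugejozinvub.
Rule 2 (nasal place assimilation): /n/ precedes the labial consonant /v/, so it assimilates in place to [m]. /mehusugejozinvub/ → mehusugejozimvub.
Rule 3 (final devoicing): /b/ is a voiced stop in word-final position, so it devoices to [p]. /mehusugejozimvub/ → mehusugejozimvup.

mehusugejozimvup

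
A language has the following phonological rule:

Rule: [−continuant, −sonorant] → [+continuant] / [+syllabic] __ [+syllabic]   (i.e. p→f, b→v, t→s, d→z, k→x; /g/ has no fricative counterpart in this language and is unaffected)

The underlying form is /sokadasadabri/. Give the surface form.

soxazasazabri

/k/ is a stop between vowels /o/ and /a/, so it spirantizes to the fricative [x].
/d/ is a stop between vowels /a/ and /a/, so it spirantizes to the fricative [z].
/d/ is a stop between vowels /a/ and /a/, so it spirantizes to the fricative [z].
Surface form: [soxazasazabri].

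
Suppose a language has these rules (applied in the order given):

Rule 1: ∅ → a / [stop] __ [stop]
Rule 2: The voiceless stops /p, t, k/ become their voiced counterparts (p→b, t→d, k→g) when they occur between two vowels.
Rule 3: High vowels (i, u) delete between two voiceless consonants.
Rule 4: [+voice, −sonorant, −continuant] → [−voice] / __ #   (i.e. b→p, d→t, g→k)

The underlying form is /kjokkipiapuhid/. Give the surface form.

Rule 1 (stop-cluster a-epenthesis): /k/ and /k/ form a stop–stop cluster, so [a] is inserted between them. /kjokkipiapuhid/ → kjokakipiapuhid.
Rule 2 (intervocalic voicing): /k/ is a voiceless stop between vowels /o/ and /a/, so it voices to [g]. /k/ is a voiceless stop between vowels /a/ and /i/, so it voices to [g]. /p/ is a voiceless stop between vowels /i/ and /i/, so it voices to [b]. /p/ is a voiceless stop between vowels /a/ and /u/, so it voices to [b]. /kjokakipiapuhid/ → kjogagibiabuhid.
Rule 3 (high vowel syncope): no segment meets the environment; /kjogagibiabuhid/ is unchanged.
Rule 4 (final devoicing): /d/ is a voiced stop in word-final position, so it devoices to [t]. /kjogagibiabuhid/ → kjogagibiabuhit.

kjogagibiabuhit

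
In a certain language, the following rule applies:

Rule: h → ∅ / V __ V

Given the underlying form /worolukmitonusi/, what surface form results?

worolukmitonusi

No segment of /worolukmitonusi/ meets the structural description of the rule, so the form surfaces unchanged.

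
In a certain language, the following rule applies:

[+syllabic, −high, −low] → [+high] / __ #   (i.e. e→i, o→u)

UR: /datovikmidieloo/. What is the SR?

datovikmidielou

/o/ is a mid vowel in word-final position, so it raises to [u].
The other instances of /o/, /e/ do not occur in the required environment and remain unchanged.
Surface form: [datovikmidielou].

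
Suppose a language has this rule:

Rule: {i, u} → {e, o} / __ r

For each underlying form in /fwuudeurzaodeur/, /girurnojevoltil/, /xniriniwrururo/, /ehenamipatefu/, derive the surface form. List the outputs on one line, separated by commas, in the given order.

/fwuudeurzaodeur/: /u/ is a high vowel immediately before /r/, so it lowers to [o]. /u/ is a high vowel immediately before /r/, so it lowers to [o]. → [fwuudeorzaodeor].
/girurnojevoltil/: /i/ is a high vowel immediately before /r/, so it lowers to [e]. /u/ is a high vowel immediately before /r/, so it lowers to [o]. → [gerornojevoltil].
/xniriniwrururo/: /i/ is a high vowel immediately before /r/, so it lowers to [e]. /u/ is a high vowel immediately before /r/, so it lowers to [o]. /u/ is a high vowel immediately before /r/, so it lowers to [o]. → [xneriniwrororo].
/ehenamipatefu/: the rule's environment is not met; surfaces unchanged as [ehenamipatefu].

fwuudeorzaodeor, gerornojevoltil, xneriniwrororo, ehenamipatefu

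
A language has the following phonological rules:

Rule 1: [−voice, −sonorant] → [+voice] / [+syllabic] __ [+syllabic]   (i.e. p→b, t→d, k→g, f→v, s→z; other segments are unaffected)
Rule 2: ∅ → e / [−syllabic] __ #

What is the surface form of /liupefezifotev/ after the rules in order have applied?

liubevezivodeve

Rule 1 (intervocalic voicing): /p/ is a voiceless obstruent between vowels /u/ and /e/, so it voices to [b]. /f/ is a voiceless obstruent between vowels /e/ and /e/, so it voices to [v]. /f/ is a voiceless obstruent between vowels /i/ and /o/, so it voices to [v]. /t/ is a voiceless obstruent between vowels /o/ and /e/, so it voices to [d]. /liupefezifotev/ → liubevezivodev.
Rule 2 (final e-epenthesis): the form ends in the consonant /v/, so [e] is inserted word-finally. /liubevezivodev/ → liubevezivodeve.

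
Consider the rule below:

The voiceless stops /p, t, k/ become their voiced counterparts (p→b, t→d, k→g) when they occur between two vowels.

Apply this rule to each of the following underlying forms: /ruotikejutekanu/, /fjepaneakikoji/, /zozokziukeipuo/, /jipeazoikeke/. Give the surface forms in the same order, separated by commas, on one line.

/ruotikejutekanu/: /t/ is a voiceless stop between vowels /o/ and /i/, so it voices to [d]. /k/ is a voiceless stop between vowels /i/ and /e/, so it voices to [g]. /t/ is a voiceless stop between vowels /u/ and /e/, so it voices to [d]. /k/ is a voiceless stop between vowels /e/ and /a/, so it voices to [g]. → [ruodigejudeganu].
/fjepaneakikoji/: /p/ is a voiceless stop between vowels /e/ and /a/, so it voices to [b]. /k/ is a voiceless stop between vowels /a/ and /i/, so it voices to [g]. /k/ is a voiceless stop between vowels /i/ and /o/, so it voices to [g]. → [fjebaneagigoji].
/zozokziukeipuo/: /k/ is a voiceless stop between vowels /u/ and /e/, so it voices to [g]. /p/ is a voiceless stop between vowels /i/ and /u/, so it voices to [b]. → [zozokziugeibuo].
/jipeazoikeke/: /p/ is a voiceless stop between vowels /i/ and /e/, so it voices to [b]. /k/ is a voiceless stop between vowels /i/ and /e/, so it voices to [g]. /k/ is a voiceless stop between vowels /e/ and /e/, so it voices to [g]. → [jibeazoigege].

ruodigejudeganu, fjebaneagigoji, zozokziugeibuo, jibeazoigege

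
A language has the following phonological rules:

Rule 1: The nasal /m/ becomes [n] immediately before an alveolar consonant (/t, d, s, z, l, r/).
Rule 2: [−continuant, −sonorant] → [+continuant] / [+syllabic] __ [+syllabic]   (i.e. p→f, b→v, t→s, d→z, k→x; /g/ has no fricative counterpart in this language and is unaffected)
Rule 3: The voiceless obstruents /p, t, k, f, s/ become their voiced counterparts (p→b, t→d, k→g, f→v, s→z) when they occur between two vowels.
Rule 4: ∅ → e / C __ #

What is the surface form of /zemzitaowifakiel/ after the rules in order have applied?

zenzizaowivaxiele

Rule 1 (nasal place assimilation): /m/ precedes the alveolar consonant /z/, so it assimilates in place to [n]. /zemzitaowifakiel/ → zenzitaowifakiel.
Rule 2 (intervocalic spirantization): /t/ is a stop between vowels /i/ and /a/, so it spirantizes to the fricative [s]. /k/ is a stop between vowels /a/ and /i/, so it spirantizes to the fricative [x]. /zenzitaowifakiel/ → zenzisaowifaxiel.
Rule 3 (intervocalic voicing): /s/ is a voiceless obstruent between vowels /i/ and /a/, so it voices to [z]. /f/ is a voiceless obstruent between vowels /i/ and /a/, so it voices to [v]. /zenzisaowifaxiel/ → zenzizaowivaxiel.
Rule 4 (final e-epenthesis): the form ends in the consonant /l/, so [e] is inserted word-finally. /zenzizaowivaxiel/ → zenzizaowivaxiele.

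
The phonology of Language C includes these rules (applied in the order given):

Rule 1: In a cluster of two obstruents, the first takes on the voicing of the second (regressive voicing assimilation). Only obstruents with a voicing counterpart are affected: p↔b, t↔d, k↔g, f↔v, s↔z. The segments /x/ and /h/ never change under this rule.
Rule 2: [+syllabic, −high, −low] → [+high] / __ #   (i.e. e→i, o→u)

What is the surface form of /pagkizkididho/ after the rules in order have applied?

Rule 1 (regressive voicing assimilation): /g/ precedes the voiceless obstruent /k/, so it devoices to [k] by assimilation. /z/ precedes the voiceless obstruent /k/, so it devoices to [s] by assimilation. /d/ precedes the voiceless obstruent /h/, so it devoices to [t] by assimilation. /pagkizkididho/ → pakkiskiditho.
Rule 2 (final vowel raising): /o/ is a mid vowel in word-final position, so it raises to [u]. /pakkiskiditho/ → pakkiskidithu.

pakkiskidithu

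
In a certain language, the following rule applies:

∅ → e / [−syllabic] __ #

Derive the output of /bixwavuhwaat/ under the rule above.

the form ends in the consonant /t/, so [e] is inserted word-finally.
Surface form: [bixwavuhwaate].

bixwavuhwaate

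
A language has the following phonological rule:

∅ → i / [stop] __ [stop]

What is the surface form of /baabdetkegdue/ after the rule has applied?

/b/ and /d/ form a stop–stop cluster, so [i] is inserted between them.
/t/ and /k/ form a stop–stop cluster, so [i] is inserted between them.
/g/ and /d/ form a stop–stop cluster, so [i] is inserted between them.
Surface form: [baabidetikegidue].

baabidetikegidue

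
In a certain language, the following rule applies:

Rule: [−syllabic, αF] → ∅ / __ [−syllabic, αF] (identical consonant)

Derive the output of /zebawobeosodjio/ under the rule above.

No segment of /zebawobeosodjio/ meets the structural description of the rule, so the form surfaces unchanged.

zebawobeosodjio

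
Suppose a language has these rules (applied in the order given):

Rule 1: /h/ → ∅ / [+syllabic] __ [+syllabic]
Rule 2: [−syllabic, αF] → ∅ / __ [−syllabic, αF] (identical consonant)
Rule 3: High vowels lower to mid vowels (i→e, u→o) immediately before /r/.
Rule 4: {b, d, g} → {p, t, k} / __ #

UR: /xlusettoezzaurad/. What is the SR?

Rule 1 (intervocalic h-deletion): no segment meets the environment; /xlusettoezzaurad/ is unchanged.
Rule 2 (degemination): /tt/ is a geminate; the first /t/ deletes. /zz/ is a geminate; the first /z/ deletes. /xlusettoezzaurad/ → xlusetoezaurad.
Rule 3 (pre-rhotic lowering): /u/ is a high vowel immediately before /r/, so it lowers to [o]. /xlusetoezaurad/ → xlusetoezaorad.
Rule 4 (final devoicing): /d/ is a voiced stop in word-final position, so it devoices to [t]. /xlusetoezaorad/ → xlusetoezaorat.

xlusetoezaorat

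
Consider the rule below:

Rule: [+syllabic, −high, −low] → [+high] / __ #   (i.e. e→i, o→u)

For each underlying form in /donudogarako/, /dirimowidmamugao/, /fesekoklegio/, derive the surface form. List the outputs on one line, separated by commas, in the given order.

/donudogarako/: /o/ is a mid vowel in word-final position, so it raises to [u]. → [donudogaraku].
/dirimowidmamugao/: /o/ is a mid vowel in word-final position, so it raises to [u]. → [dirimowidmamugau].
/fesekoklegio/: /o/ is a mid vowel in word-final position, so it raises to [u]. → [fesekoklegiu].

donudogaraku, dirimowidmamugau, fesekoklegiu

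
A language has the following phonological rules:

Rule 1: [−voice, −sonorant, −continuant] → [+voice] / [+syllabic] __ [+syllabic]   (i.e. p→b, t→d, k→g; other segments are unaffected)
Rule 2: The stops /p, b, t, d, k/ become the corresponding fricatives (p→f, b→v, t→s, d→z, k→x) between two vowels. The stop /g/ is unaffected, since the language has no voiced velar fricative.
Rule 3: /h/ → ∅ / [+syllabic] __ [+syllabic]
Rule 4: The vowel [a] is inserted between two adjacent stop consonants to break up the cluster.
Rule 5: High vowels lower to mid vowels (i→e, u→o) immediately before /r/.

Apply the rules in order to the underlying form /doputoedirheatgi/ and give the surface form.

dovuzoezerheatagi

Rule 1 (intervocalic voicing): /p/ is a voiceless stop between vowels /o/ and /u/, so it voices to [b]. /t/ is a voiceless stop between vowels /u/ and /o/, so it voices to [d]. /doputoedirheatgi/ → dobudoedirheatgi.
Rule 2 (intervocalic spirantization): /b/ is a stop between vowels /o/ and /u/, so it spirantizes to the fricative [v]. /d/ is a stop between vowels /u/ and /o/, so it spirantizes to the fricative [z]. /d/ is a stop between vowels /e/ and /i/, so it spirantizes to the fricative [z]. /dobudoedirheatgi/ → dovuzoezirheatgi.
Rule 3 (intervocalic h-deletion): no segment meets the environment; /dovuzoezirheatgi/ is unchanged.
Rule 4 (stop-cluster a-epenthesis): /t/ and /g/ form a stop–stop cluster, so [a] is inserted between them. /dovuzoezirheatgi/ → dovuzoezirheatagi.
Rule 5 (pre-rhotic lowering): /i/ is a high vowel immediately before /r/, so it lowers to [e]. /dovuzoezirheatagi/ → dovuzoezerheatagi.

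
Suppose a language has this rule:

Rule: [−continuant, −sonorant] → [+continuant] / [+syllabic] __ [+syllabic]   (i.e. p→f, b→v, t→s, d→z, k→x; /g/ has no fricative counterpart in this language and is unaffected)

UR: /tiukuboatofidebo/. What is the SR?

tiuxuvoasofizevo

Scanning /tiukuboatofidebo/: /t/ at position 1 is not in the conditioning environment; /k/ is a stop between vowels /u/ and /u/, so it spirantizes to the fricative [x]; /b/ is a stop between vowels /u/ and /o/, so it spirantizes to the fricative [v]; /t/ is a stop between vowels /a/ and /o/, so it spirantizes to the fricative [s]; /d/ is a stop between vowels /i/ and /e/, so it spirantizes to the fricative [z]; /b/ is a stop between vowels /e/ and /o/, so it spirantizes to the fricative [v].
Result: [tiuxuvoasofizevo].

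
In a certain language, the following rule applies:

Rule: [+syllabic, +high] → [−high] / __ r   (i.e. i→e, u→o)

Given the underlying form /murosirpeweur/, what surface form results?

moroserpeweor

/u/ is a high vowel immediately before /r/, so it lowers to [o].
/i/ is a high vowel immediately before /r/, so it lowers to [e].
/u/ is a high vowel immediately before /r/, so it lowers to [o].
Surface form: [moroserpeweor].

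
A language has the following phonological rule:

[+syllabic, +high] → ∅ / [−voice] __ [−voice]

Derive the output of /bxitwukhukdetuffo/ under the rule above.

bxtwukhkdetffo

/i/ is a high vowel flanked by voiceless consonants /x/ and /t/, so it deletes.
/u/ is a high vowel flanked by voiceless consonants /h/ and /k/, so it deletes.
/u/ is a high vowel flanked by voiceless consonants /t/ and /f/, so it deletes.
Surface form: [bxtwukhkdetffo].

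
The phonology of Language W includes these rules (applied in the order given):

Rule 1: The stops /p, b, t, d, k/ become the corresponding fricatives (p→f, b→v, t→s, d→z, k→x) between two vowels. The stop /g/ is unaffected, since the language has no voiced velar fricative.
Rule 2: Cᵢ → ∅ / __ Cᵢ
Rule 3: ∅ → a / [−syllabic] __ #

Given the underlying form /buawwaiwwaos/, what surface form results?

buawaiwaosa

Rule 1 (intervocalic spirantization): no segment meets the environment; /buawwaiwwaos/ is unchanged.
Rule 2 (degemination): /ww/ is a geminate; the first /w/ deletes. /ww/ is a geminate; the first /w/ deletes. /buawwaiwwaos/ → buawaiwaos.
Rule 3 (final a-epenthesis): the form ends in the consonant /s/, so [a] is inserted word-finally. /buawaiwaos/ → buawaiwaosa.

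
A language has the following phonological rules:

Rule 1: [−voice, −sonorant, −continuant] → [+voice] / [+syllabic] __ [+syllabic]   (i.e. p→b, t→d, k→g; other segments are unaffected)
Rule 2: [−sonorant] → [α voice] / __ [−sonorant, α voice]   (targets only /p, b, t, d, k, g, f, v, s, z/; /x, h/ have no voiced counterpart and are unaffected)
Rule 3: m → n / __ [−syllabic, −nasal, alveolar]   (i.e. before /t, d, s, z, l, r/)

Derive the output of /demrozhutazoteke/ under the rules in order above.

denroshudazodege

Rule 1 (intervocalic voicing): /t/ is a voiceless stop between vowels /u/ and /a/, so it voices to [d]. /t/ is a voiceless stop between vowels /o/ and /e/, so it voices to [d]. /k/ is a voiceless stop between vowels /e/ and /e/, so it voices to [g]. /demrozhutazoteke/ → demrozhudazodege.
Rule 2 (regressive voicing assimilation): /z/ precedes the voiceless obstruent /h/, so it devoices to [s] by assimilation. /demrozhudazodege/ → demroshudazodege.
Rule 3 (nasal place assimilation): /m/ precedes the alveolar consonant /r/, so it assimilates in place to [n]. /demroshudazodege/ → denroshudazodege.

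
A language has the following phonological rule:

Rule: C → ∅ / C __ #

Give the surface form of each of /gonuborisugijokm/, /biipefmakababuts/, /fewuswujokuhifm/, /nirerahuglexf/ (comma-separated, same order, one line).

/gonuborisugijokm/: /m/ is the second consonant of a word-final cluster /km/, so it deletes. → [gonuborisugijok].
/biipefmakababuts/: /s/ is the second consonant of a word-final cluster /ts/, so it deletes. → [biipefmakababut].
/fewuswujokuhifm/: /m/ is the second consonant of a word-final cluster /fm/, so it deletes. → [fewuswujokuhif].
/nirerahuglexf/: /f/ is the second consonant of a word-final cluster /xf/, so it deletes. → [nirerahuglex].

gonuborisugijok, biipefmakababut, fewuswujokuhif, nirerahuglex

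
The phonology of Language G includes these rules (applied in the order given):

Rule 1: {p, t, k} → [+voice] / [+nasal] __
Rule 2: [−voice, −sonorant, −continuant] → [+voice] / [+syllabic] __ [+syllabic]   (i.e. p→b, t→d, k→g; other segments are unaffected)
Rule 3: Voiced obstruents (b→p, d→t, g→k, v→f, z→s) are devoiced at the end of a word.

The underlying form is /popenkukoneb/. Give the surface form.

Rule 1 (post-nasal voicing): /k/ is a voiceless stop immediately after the nasal /n/, so it voices to [g]. /popenkukoneb/ → popengukoneb.
Rule 2 (intervocalic voicing): /p/ is a voiceless stop between vowels /o/ and /e/, so it voices to [b]. /k/ is a voiceless stop between vowels /u/ and /o/, so it voices to [g]. /popengukoneb/ → pobengugoneb.
Rule 3 (final devoicing): /b/ is a voiced obstruent in word-final position, so it devoices to [p]. /pobengugoneb/ → pobengugonep.

pobengugonep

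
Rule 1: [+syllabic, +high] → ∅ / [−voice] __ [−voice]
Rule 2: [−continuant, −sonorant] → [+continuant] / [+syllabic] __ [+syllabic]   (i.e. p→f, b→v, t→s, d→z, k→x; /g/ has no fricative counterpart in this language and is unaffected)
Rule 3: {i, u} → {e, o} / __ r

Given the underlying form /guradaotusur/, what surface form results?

Rule 1 (high vowel syncope): /u/ is a high vowel flanked by voiceless consonants /t/ and /s/, so it deletes. /guradaotusur/ → guradaotsur.
Rule 2 (intervocalic spirantization): /d/ is a stop between vowels /a/ and /a/, so it spirantizes to the fricative [z]. /guradaotsur/ → gurazaotsur.
Rule 3 (pre-rhotic lowering): /u/ is a high vowel immediately before /r/, so it lowers to [o]. /u/ is a high vowel immediately before /r/, so it lowers to [o]. /gurazaotsur/ → gorazaotsor.

gorazaotsor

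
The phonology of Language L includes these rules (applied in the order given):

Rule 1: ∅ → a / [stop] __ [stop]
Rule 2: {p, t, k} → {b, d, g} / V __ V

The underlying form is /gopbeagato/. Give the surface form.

gobabeagado

Rule 1 (stop-cluster a-epenthesis): /p/ and /b/ form a stop–stop cluster, so [a] is inserted between them. /gopbeagato/ → gopabeagato.
Rule 2 (intervocalic voicing): /p/ is a voiceless stop between vowels /o/ and /a/, so it voices to [b]. /t/ is a voiceless stop between vowels /a/ and /o/, so it voices to [d]. /gopabeagato/ → gobabeagado.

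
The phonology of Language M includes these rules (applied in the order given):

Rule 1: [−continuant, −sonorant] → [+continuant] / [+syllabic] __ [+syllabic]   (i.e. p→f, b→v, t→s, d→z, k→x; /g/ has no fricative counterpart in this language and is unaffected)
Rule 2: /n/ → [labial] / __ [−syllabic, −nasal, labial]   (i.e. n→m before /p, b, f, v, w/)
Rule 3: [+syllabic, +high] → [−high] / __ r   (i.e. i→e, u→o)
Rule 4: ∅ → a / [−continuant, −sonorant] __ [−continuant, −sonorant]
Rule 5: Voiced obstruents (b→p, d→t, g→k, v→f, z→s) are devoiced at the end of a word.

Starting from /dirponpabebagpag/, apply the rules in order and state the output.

derpompavevagapak

Rule 1 (intervocalic spirantization): /b/ is a stop between vowels /a/ and /e/, so it spirantizes to the fricative [v]. /b/ is a stop between vowels /e/ and /a/, so it spirantizes to the fricative [v]. /dirponpabebagpag/ → dirponpavevagpag.
Rule 2 (nasal place assimilation): /n/ precedes the labial consonant /p/, so it assimilates in place to [m]. /dirponpavevagpag/ → dirpompavevagpag.
Rule 3 (pre-rhotic lowering): /i/ is a high vowel immediately before /r/, so it lowers to [e]. /dirpompavevagpag/ → derpompavevagpag.
Rule 4 (stop-cluster a-epenthesis): /g/ and /p/ form a stop–stop cluster, so [a] is inserted between them. /derpompavevagpag/ → derpompavevagapag.
Rule 5 (final devoicing): /g/ is a voiced obstruent in word-final position, so it devoices to [k]. /derpompavevagapag/ → derpompavevagapak.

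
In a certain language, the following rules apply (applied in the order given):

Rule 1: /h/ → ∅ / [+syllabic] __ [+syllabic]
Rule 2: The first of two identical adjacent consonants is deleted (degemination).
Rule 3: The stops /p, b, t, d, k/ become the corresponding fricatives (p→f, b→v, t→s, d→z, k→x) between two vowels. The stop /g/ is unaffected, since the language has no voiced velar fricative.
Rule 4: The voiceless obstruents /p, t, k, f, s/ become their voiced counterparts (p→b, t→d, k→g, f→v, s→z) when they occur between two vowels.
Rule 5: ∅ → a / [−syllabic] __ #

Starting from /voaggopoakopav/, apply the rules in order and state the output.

Rule 1 (intervocalic h-deletion): no segment meets the environment; /voaggopoakopav/ is unchanged.
Rule 2 (degemination): /gg/ is a geminate; the first /g/ deletes. /voaggopoakopav/ → voagopoakopav.
Rule 3 (intervocalic spirantization): /p/ is a stop between vowels /o/ and /o/, so it spirantizes to the fricative [f]. /k/ is a stop between vowels /a/ and /o/, so it spirantizes to the fricative [x]. /p/ is a stop between vowels /o/ and /a/, so it spirantizes to the fricative [f]. /voagopoakopav/ → voagofoaxofav.
Rule 4 (intervocalic voicing): /f/ is a voiceless obstruent between vowels /o/ and /o/, so it voices to [v]. /f/ is a voiceless obstruent between vowels /o/ and /a/, so it voices to [v]. /voagofoaxofav/ → voagovoaxovav.
Rule 5 (final a-epenthesis): the form ends in the consonant /v/, so [a] is inserted word-finally. /voagovoaxovav/ → voagovoaxovava.

voagovoaxovava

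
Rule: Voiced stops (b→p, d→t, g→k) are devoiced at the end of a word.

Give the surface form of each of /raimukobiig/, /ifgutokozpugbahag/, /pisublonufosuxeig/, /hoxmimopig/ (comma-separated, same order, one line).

raimukobiik, ifgutokozpugbahak, pisublonufosuxeik, hoxmimopik

/raimukobiig/: /g/ is a voiced stop in word-final position, so it devoices to [k]. → [raimukobiik].
/ifgutokozpugbahag/: /g/ is a voiced stop in word-final position, so it devoices to [k]. → [ifgutokozpugbahak].
/pisublonufosuxeig/: /g/ is a voiced stop in word-final position, so it devoices to [k]. → [pisublonufosuxeik].
/hoxmimopig/: /g/ is a voiced stop in word-final position, so it devoices to [k]. → [hoxmimopik].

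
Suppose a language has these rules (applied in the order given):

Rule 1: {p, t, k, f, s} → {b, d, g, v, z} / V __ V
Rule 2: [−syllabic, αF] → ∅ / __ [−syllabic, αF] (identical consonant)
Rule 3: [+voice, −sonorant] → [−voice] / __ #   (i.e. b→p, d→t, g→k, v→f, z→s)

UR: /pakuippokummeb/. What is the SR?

paguipogumep

Rule 1 (intervocalic voicing): /k/ is a voiceless obstruent between vowels /a/ and /u/, so it voices to [g]. /k/ is a voiceless obstruent between vowels /o/ and /u/, so it voices to [g]. /pakuippokummeb/ → paguippogummeb.
Rule 2 (degemination): /pp/ is a geminate; the first /p/ deletes. /mm/ is a geminate; the first /m/ deletes. /paguippogummeb/ → paguipogumeb.
Rule 3 (final devoicing): /b/ is a voiced obstruent in word-final position, so it devoices to [p]. /paguipogumeb/ → paguipogumep.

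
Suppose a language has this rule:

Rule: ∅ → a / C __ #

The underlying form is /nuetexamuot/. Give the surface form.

the form ends in the consonant /t/, so [a] is inserted word-finally.
Surface form: [nuetexamuota].

nuetexamuota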